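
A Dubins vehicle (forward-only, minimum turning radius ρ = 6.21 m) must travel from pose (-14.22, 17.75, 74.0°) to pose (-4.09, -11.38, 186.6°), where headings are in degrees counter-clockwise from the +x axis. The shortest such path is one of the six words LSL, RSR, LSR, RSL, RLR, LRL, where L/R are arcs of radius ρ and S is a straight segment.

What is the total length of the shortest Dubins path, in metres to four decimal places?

Let ψ = atan2(Δy, Δx) = atan2(-29.13, 10.13) = -70.8248° be the start→goal bearing.
Normalize: d = |goal − start| / ρ = 30.841106/6.21 = 4.966362, α = (θ_start − ψ) mod 360° = 144.8248° = 2.527670 rad, β = (θ_goal − ψ) mod 360° = 257.4248° = 4.492910 rad.
Common terms: sin α = 0.576078, cos α = -0.817394, sin β = -0.976011, cos β = -0.217721, cos(α−β) = -0.384295, d² = 24.664748. Work in radians in the unit-radius frame; every candidate has L = ρ·(t + p + q).
LSL: p² = 2 + d² − 2cos(α−β) + 2d(sin α − sin β) = 42.849815; p = √p² = 6.545977; φ = atan2(cos β − cos α, d + sin α − sin β) = 0.091738 rad; t = (φ − α) mod 2π = 3.847254 rad, q = (β − φ) mod 2π = 4.401172 rad → L = 6.21·(3.847254 + 6.545977 + 4.401172) = 6.21·14.794403 = 91.873243 m
RSR: p² = 2 + d² − 2cos(α−β) + 2d(sin β − sin α) = 12.016862; p = √p² = 3.466535; φ = atan2(cos α − cos β, d − sin α + sin β) = -0.173864 rad; t = (α − φ) mod 2π = 2.701534 rad, q = (φ − β) mod 2π = 1.616411 rad → L = 6.21·(2.701534 + 3.466535 + 1.616411) = 6.21·7.784479 = 48.341616 m
LSR: p² = d² − 2 + 2cos(α−β) + 2d(sin α + sin β) = 17.923737; p = √p² = 4.233643; φ = atan2(−cos α − cos β, d + sin α + sin β) − atan2(−2, p) = 0.664242 rad; t = (φ − α) mod 2π = 4.419758 rad, q = (φ − β) mod 2π = 2.454517 rad → L = 6.21·(4.419758 + 4.233643 + 2.454517) = 6.21·11.107919 = 68.980174 m
RSL: p² = d² − 2 + 2cos(α−β) − 2d(sin α + sin β) = 25.868577; p = √p² = 5.086116; φ = atan2(cos α + cos β, d − sin α − sin β) − atan2(2, p) = -0.565206 rad; t = (α − φ) mod 2π = 3.092876 rad, q = (β − φ) mod 2π = 5.058116 rad → L = 6.21·(3.092876 + 5.086116 + 5.058116) = 6.21·13.237108 = 82.202442 m
RLR: c = (6 − d² + 2cos(α−β) + 2d(sin α − sin β))/8 = -0.502108; p = 2π − arccos c = 4.186355 rad; φ = atan2(cos α − cos β, d − sin α + sin β) = -0.173864 rad; t = (α − φ + p/2) mod 2π = 4.794711 rad, q = (α − β − t + p) mod 2π = 3.709588 rad → L = 6.21·(4.794711 + 4.186355 + 3.709588) = 6.21·12.690654 = 78.808961 m
LRL: c = (6 − d² + 2cos(α−β) − 2d(sin α − sin β))/8 = -4.356227, |c| > 1 → infeasible
Shortest: RSR with L = 48.341616 m ≈ 48.3416 m

48.3416 m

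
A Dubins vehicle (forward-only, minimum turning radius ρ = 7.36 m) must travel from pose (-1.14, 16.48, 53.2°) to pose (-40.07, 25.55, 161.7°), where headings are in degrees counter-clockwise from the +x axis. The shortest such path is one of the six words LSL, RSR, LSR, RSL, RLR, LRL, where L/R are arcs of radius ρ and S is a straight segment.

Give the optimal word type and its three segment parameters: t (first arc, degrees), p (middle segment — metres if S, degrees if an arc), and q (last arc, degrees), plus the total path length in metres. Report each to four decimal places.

Let ψ = atan2(Δy, Δx) = atan2(9.07, -38.93) = 166.8851° be the start→goal bearing.
Normalize: d = |goal − start| / ρ = 39.972613/7.36 = 5.431062, α = (θ_start − ψ) mod 360° = 246.3149° = 4.299007 rad, β = (θ_goal − ψ) mod 360° = 354.8149° = 6.192689 rad.
Common terms: sin α = -0.915767, cos α = -0.401709, sin β = -0.090373, cos β = 0.995908, cos(α−β) = -0.317305, d² = 29.496430. Work in radians in the unit-radius frame; every candidate has L = ρ·(t + p + q).
LSL: p² = 2 + d² − 2cos(α−β) + 2d(sin α − sin β) = 23.165501; p = √p² = 4.813055; φ = atan2(cos β − cos α, d + sin α − sin β) = 0.294624 rad; t = (φ − α) mod 2π = 2.278803 rad, q = (β − φ) mod 2π = 5.898065 rad → L = 7.36·(2.278803 + 4.813055 + 5.898065) = 7.36·12.989923 = 95.605832 m
RSR: p² = 2 + d² − 2cos(α−β) + 2d(sin β − sin α) = 41.096577; p = √p² = 6.410661; φ = atan2(cos α − cos β, d − sin α + sin β) = -0.219780 rad; t = (α − φ) mod 2π = 4.518786 rad, q = (φ − β) mod 2π = 6.153902 rad → L = 7.36·(4.518786 + 6.410661 + 6.153902) = 7.36·17.083350 = 125.733453 m
LSR: p² = d² − 2 + 2cos(α−β) + 2d(sin α + sin β) = 15.933002; p = √p² = 3.991616; φ = atan2(−cos α − cos β, d + sin α + sin β) − atan2(−2, p) = 0.331001 rad; t = (φ − α) mod 2π = 2.315180 rad, q = (φ − β) mod 2π = 0.421498 rad → L = 7.36·(2.315180 + 3.991616 + 0.421498) = 7.36·6.728294 = 49.520242 m
RSL: p² = d² − 2 + 2cos(α−β) − 2d(sin α + sin β) = 37.790639; p = √p² = 6.147409; φ = atan2(cos α + cos β, d − sin α − sin β) − atan2(2, p) = -0.222493 rad; t = (α − φ) mod 2π = 4.521500 rad, q = (β − φ) mod 2π = 0.131997 rad → L = 7.36·(4.521500 + 6.147409 + 0.131997) = 7.36·10.800907 = 79.494672 m
RLR: c = (6 − d² + 2cos(α−β) + 2d(sin α − sin β))/8 = -4.137072, |c| > 1 → infeasible
LRL: c = (6 − d² + 2cos(α−β) − 2d(sin α − sin β))/8 = -1.895688, |c| > 1 → infeasible
Shortest: LSR with L = 49.520242 m ≈ 49.5202 m
Convert LSR to answer units (arcs ×180/π): t = 2.315180·180/π = 132.6500°, p = ρ·p = 7.36·3.991616 = 29.3783 m, q = 0.421498·180/π = 24.1500°, L = 49.5202 m.

LSR: t = 132.6500°, p = 29.3783 m, q = 24.1500°, L = 49.5202 m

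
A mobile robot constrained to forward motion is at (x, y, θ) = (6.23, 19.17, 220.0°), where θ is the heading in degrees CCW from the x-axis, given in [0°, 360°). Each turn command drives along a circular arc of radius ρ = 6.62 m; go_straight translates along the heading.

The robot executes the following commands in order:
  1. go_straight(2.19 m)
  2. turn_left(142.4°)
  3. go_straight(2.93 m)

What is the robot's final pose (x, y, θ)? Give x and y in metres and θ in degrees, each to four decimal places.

set_pose: (x, y, θ) = (6.2300, 19.1700, 220.0000°), ρ = 6.62
go_straight(2.19): x += 2.19·cos θ, y += 2.19·sin θ → (4.5524, 17.7623, 220.0000°)
turn_left(142.4°): centre at ρ to the left, rotate +142.4° → (9.0848, 6.0769, 362.4000° ≡ 2.4000°)
go_straight(2.93): x += 2.93·cos θ, y += 2.93·sin θ → (12.0123, 6.1996, 2.4000°)

(12.0123, 6.1996, 2.4000°)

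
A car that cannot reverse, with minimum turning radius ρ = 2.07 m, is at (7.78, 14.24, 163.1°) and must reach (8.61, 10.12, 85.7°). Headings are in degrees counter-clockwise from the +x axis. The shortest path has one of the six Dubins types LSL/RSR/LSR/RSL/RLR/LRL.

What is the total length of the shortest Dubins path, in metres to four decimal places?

12.2924 m

Let ψ = atan2(Δy, Δx) = atan2(-4.12, 0.83) = -78.6099° be the start→goal bearing.
Normalize: d = |goal − start| / ρ = 4.202773/2.07 = 2.030325, α = (θ_start − ψ) mod 360° = 241.7099° = 4.218633 rad, β = (θ_goal − ψ) mod 360° = 164.3099° = 2.867748 rad.
Common terms: sin α = -0.880559, cos α = -0.473937, sin β = 0.270435, cos β = -0.962738, cos(α−β) = 0.218143, d² = 4.122220. Work in radians in the unit-radius frame; every candidate has L = ρ·(t + p + q).
LSL: p² = 2 + d² − 2cos(α−β) + 2d(sin α − sin β) = 1.012151; p = √p² = 1.006057; φ = atan2(cos β − cos α, d + sin α − sin β) = -0.507345 rad; t = (φ − α) mod 2π = 1.557207 rad, q = (β − φ) mod 2π = 3.375093 rad → L = 2.07·(1.557207 + 1.006057 + 3.375093) = 2.07·5.938357 = 12.292400 m
RSR: p² = 2 + d² − 2cos(α−β) + 2d(sin β − sin α) = 10.359716; p = √p² = 3.218651; φ = atan2(cos α − cos β, d − sin α + sin β) = 0.152455 rad; t = (α − φ) mod 2π = 4.066178 rad, q = (φ − β) mod 2π = 3.567893 rad → L = 2.07·(4.066178 + 3.218651 + 3.567893) = 2.07·10.852721 = 22.465133 m
LSR: p² = d² − 2 + 2cos(α−β) + 2d(sin α + sin β) = 0.081006; p = √p² = 0.284615; φ = atan2(−cos α − cos β, d + sin α + sin β) − atan2(−2, p) = 2.220602 rad; t = (φ − α) mod 2π = 4.285155 rad, q = (φ − β) mod 2π = 5.636040 rad → L = 2.07·(4.285155 + 0.284615 + 5.636040) = 2.07·10.205810 = 21.126026 m
RSL: p² = d² − 2 + 2cos(α−β) − 2d(sin α + sin β) = 5.036007; p = √p² = 2.244105; φ = atan2(cos α + cos β, d − sin α − sin β) − atan2(2, p) = -1.226249 rad; t = (α − φ) mod 2π = 5.444882 rad, q = (β − φ) mod 2π = 4.093997 rad → L = 2.07·(5.444882 + 2.244105 + 4.093997) = 2.07·11.782984 = 24.390778 m
RLR: c = (6 − d² + 2cos(α−β) + 2d(sin α − sin β))/8 = -0.294965; p = 2π − arccos c = 4.412971 rad; φ = atan2(cos α − cos β, d − sin α + sin β) = 0.152455 rad; t = (α − φ + p/2) mod 2π = 6.272663 rad, q = (α − β − t + p) mod 2π = 5.774378 rad → L = 2.07·(6.272663 + 4.412971 + 5.774378) = 2.07·16.460011 = 34.072223 m
LRL: c = (6 − d² + 2cos(α−β) − 2d(sin α − sin β))/8 = 0.873481; p = 2π − arccos c = 5.774696 rad; φ = atan2(cos β − cos α, d + sin α − sin β) = -0.507345 rad; t = (φ − α + p/2) mod 2π = 4.444555 rad, q = (β − α − t + p) mod 2π = 6.262442 rad → L = 2.07·(4.444555 + 5.774696 + 6.262442) = 2.07·16.481693 = 34.117105 m
Shortest: LSL with L = 12.292400 m ≈ 12.2924 m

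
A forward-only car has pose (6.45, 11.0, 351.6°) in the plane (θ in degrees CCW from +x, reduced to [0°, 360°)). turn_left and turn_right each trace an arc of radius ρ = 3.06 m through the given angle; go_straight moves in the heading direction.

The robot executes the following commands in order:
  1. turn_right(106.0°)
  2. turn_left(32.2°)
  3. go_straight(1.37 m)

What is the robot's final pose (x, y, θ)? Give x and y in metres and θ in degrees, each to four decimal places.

(8.7306, 3.6720, 277.8000°)

set_pose: (x, y, θ) = (6.4500, 11.0000, 351.6000°), ρ = 3.06
turn_right(106.0°): centre at ρ to the right, rotate −106.0° → (8.7897, 6.7087, 245.6000°)
turn_left(32.2°): centre at ρ to the left, rotate +32.2° → (8.5447, 5.0293, 277.8000°)
go_straight(1.37): x += 1.37·cos θ, y += 1.37·sin θ → (8.7306, 3.6720, 277.8000°)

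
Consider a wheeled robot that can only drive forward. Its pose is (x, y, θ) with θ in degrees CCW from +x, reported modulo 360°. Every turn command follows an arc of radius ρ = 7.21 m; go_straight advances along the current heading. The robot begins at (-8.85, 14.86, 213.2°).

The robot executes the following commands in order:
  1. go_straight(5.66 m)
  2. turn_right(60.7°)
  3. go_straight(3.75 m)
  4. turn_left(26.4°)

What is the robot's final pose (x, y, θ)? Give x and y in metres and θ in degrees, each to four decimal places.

set_pose: (x, y, θ) = (-8.8500, 14.8600, 213.2000°), ρ = 7.21
go_straight(5.66): x += 5.66·cos θ, y += 5.66·sin θ → (-13.5861, 11.7608, 213.2000°)
turn_right(60.7°): centre at ρ to the right, rotate −60.7° → (-20.8632, 11.3985, 152.5000°)
go_straight(3.75): x += 3.75·cos θ, y += 3.75·sin θ → (-24.1895, 13.1301, 152.5000°)
turn_left(26.4°): centre at ρ to the left, rotate +26.4° → (-27.3803, 13.9434, 178.9000°)

(-27.3803, 13.9434, 178.9000°)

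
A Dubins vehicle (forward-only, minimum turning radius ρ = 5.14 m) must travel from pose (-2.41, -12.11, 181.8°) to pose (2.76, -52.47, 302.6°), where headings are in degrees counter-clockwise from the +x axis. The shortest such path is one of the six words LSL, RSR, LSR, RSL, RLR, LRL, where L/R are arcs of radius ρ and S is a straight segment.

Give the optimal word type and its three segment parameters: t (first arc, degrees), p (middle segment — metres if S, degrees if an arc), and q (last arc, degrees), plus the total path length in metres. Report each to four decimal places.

Let ψ = atan2(Δy, Δx) = atan2(-40.36, 5.17) = -82.7003° be the start→goal bearing.
Normalize: d = |goal − start| / ρ = 40.689784/5.14 = 7.916300, α = (θ_start − ψ) mod 360° = 264.5003° = 4.616402 rad, β = (θ_goal − ψ) mod 360° = 25.3003° = 0.441574 rad.
Common terms: sin α = -0.995397, cos α = -0.095840, sin β = 0.427363, cos β = 0.904080, cos(α−β) = -0.512043, d² = 62.667811. Work in radians in the unit-radius frame; every candidate has L = ρ·(t + p + q).
LSL: p² = 2 + d² − 2cos(α−β) + 2d(sin α − sin β) = 43.165909; p = √p² = 6.570077; φ = atan2(cos β − cos α, d + sin α − sin β) = 0.152787 rad; t = (φ − α) mod 2π = 1.819571 rad, q = (β − φ) mod 2π = 0.288787 rad → L = 5.14·(1.819571 + 6.570077 + 0.288787) = 5.14·8.678435 = 44.607153 m
RSR: p² = 2 + d² − 2cos(α−β) + 2d(sin β − sin α) = 88.217884; p = √p² = 9.392438; φ = atan2(cos α − cos β, d − sin α + sin β) = -0.106662 rad; t = (α − φ) mod 2π = 4.723064 rad, q = (φ − β) mod 2π = 5.734949 rad → L = 5.14·(4.723064 + 9.392438 + 5.734949) = 5.14·19.850450 = 102.031316 m
LSR: p² = d² − 2 + 2cos(α−β) + 2d(sin α + sin β) = 50.650275; p = √p² = 7.116901; φ = atan2(−cos α − cos β, d + sin α + sin β) − atan2(−2, p) = 0.164405 rad; t = (φ − α) mod 2π = 1.831189 rad, q = (φ − β) mod 2π = 6.006016 rad → L = 5.14·(1.831189 + 7.116901 + 6.006016) = 5.14·14.954106 = 76.864105 m
RSL: p² = d² − 2 + 2cos(α−β) − 2d(sin α + sin β) = 68.637176; p = √p² = 8.284756; φ = atan2(cos α + cos β, d − sin α − sin β) − atan2(2, p) = -0.141899 rad; t = (α − φ) mod 2π = 4.758301 rad, q = (β − φ) mod 2π = 0.583473 rad → L = 5.14·(4.758301 + 8.284756 + 0.583473) = 5.14·13.626530 = 70.040362 m
RLR: c = (6 − d² + 2cos(α−β) + 2d(sin α − sin β))/8 = -10.027236, |c| > 1 → infeasible
LRL: c = (6 − d² + 2cos(α−β) − 2d(sin α − sin β))/8 = -4.395739, |c| > 1 → infeasible
Shortest: LSL with L = 44.607153 m ≈ 44.6072 m
Convert LSL to answer units (arcs ×180/π): t = 1.819571·180/π = 104.2537°, p = ρ·p = 5.14·6.570077 = 33.7702 m, q = 0.288787·180/π = 16.5463°, L = 44.6072 m.

LSL: t = 104.2537°, p = 33.7702 m, q = 16.5463°, L = 44.6072 m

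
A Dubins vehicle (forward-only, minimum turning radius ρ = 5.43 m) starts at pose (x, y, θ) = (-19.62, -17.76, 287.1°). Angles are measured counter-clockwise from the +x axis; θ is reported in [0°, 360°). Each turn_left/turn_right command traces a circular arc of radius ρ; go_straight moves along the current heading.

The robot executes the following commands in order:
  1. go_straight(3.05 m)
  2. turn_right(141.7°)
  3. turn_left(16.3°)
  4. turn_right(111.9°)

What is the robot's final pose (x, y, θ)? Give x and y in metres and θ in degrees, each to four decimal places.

(-30.8174, -17.3955, 49.8000°)

set_pose: (x, y, θ) = (-19.6200, -17.7600, 287.1000°), ρ = 5.43
go_straight(3.05): x += 3.05·cos θ, y += 3.05·sin θ → (-18.7232, -20.6752, 287.1000°)
turn_right(141.7°): centre at ρ to the right, rotate −141.7° → (-26.9965, -26.7414, 145.4000°)
turn_left(16.3°): centre at ρ to the left, rotate +16.3° → (-28.3749, -26.0557, 161.7000°)
turn_right(111.9°): centre at ρ to the right, rotate −111.9° → (-30.8174, -17.3955, 49.8000°)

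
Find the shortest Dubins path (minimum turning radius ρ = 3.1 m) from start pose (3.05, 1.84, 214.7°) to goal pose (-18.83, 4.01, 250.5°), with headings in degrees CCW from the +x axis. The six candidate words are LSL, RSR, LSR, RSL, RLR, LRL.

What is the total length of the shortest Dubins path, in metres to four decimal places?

23.5610 m

Let ψ = atan2(Δy, Δx) = atan2(2.17, -21.88) = 174.3361° be the start→goal bearing.
Normalize: d = |goal − start| / ρ = 21.987344/3.1 = 7.092692, α = (θ_start − ψ) mod 360° = 40.3639° = 0.704483 rad, β = (θ_goal − ψ) mod 360° = 76.1639° = 1.329311 rad.
Common terms: sin α = 0.647640, cos α = 0.761946, sin β = 0.970984, cos β = 0.239145, cos(α−β) = 0.811064, d² = 50.306275. Work in radians in the unit-radius frame; every candidate has L = ρ·(t + p + q).
LSL: p² = 2 + d² − 2cos(α−β) + 2d(sin α − sin β) = 46.097393; p = √p² = 6.789506; φ = atan2(cos β − cos α, d + sin α − sin β) = -0.077078 rad; t = (φ − α) mod 2π = 5.501624 rad, q = (β − φ) mod 2π = 1.406389 rad → L = 3.1·(5.501624 + 6.789506 + 1.406389) = 3.1·13.697519 = 42.462310 m
RSR: p² = 2 + d² − 2cos(α−β) + 2d(sin β − sin α) = 55.270901; p = √p² = 7.434440; φ = atan2(cos α − cos β, d − sin α + sin β) = 0.070380 rad; t = (α − φ) mod 2π = 0.634104 rad, q = (φ − β) mod 2π = 5.024254 rad → L = 3.1·(0.634104 + 7.434440 + 5.024254) = 3.1·13.092798 = 40.587673 m
LSR: p² = d² − 2 + 2cos(α−β) + 2d(sin α + sin β) = 72.889206; p = √p² = 8.537518; φ = atan2(−cos α − cos β, d + sin α + sin β) − atan2(−2, p) = 0.115694 rad; t = (φ − α) mod 2π = 5.694396 rad, q = (φ − β) mod 2π = 5.069568 rad → L = 3.1·(5.694396 + 8.537518 + 5.069568) = 3.1·19.301482 = 59.834594 m
RSL: p² = d² − 2 + 2cos(α−β) − 2d(sin α + sin β) = 26.967599; p = √p² = 5.193034; φ = atan2(cos α + cos β, d − sin α − sin β) − atan2(2, p) = -0.186743 rad; t = (α − φ) mod 2π = 0.891226 rad, q = (β − φ) mod 2π = 1.516054 rad → L = 3.1·(0.891226 + 5.193034 + 1.516054) = 3.1·7.600315 = 23.560975 m
RLR: c = (6 − d² + 2cos(α−β) + 2d(sin α − sin β))/8 = -5.908863, |c| > 1 → infeasible
LRL: c = (6 − d² + 2cos(α−β) − 2d(sin α − sin β))/8 = -4.762174, |c| > 1 → infeasible
Shortest: RSL with L = 23.560975 m ≈ 23.5610 m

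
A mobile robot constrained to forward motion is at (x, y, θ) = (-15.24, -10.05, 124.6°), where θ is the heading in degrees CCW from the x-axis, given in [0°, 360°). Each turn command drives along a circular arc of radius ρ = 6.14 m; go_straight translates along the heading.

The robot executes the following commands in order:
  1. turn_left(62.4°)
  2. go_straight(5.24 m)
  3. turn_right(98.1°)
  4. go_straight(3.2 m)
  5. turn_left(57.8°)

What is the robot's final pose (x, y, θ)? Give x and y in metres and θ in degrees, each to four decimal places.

set_pose: (x, y, θ) = (-15.2400, -10.0500, 124.6000°), ρ = 6.14
turn_left(62.4°): centre at ρ to the left, rotate +62.4° → (-21.0423, -7.4423, 187.0000°)
go_straight(5.24): x += 5.24·cos θ, y += 5.24·sin θ → (-26.2433, -8.0809, 187.0000°)
turn_right(98.1°): centre at ρ to the right, rotate −98.1° → (-33.1304, -1.8688, 88.9000°)
go_straight(3.2): x += 3.2·cos θ, y += 3.2·sin θ → (-33.0690, 1.3306, 88.9000°)
turn_left(57.8°): centre at ρ to the left, rotate +57.8° → (-35.8369, 6.5803, 146.7000°)

(-35.8369, 6.5803, 146.7000°)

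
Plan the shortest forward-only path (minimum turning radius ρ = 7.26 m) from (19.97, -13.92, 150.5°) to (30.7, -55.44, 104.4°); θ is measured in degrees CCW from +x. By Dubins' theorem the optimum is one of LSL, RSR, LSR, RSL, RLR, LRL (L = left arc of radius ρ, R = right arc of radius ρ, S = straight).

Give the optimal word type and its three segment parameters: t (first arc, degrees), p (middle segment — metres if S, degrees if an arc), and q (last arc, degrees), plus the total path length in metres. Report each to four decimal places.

Let ψ = atan2(Δy, Δx) = atan2(-41.52, 10.73) = -75.5101° be the start→goal bearing.
Normalize: d = |goal − start| / ρ = 42.884068/7.26 = 5.906896, α = (θ_start − ψ) mod 360° = 226.0101° = 3.944620 rad, β = (θ_goal − ψ) mod 360° = 179.9101° = 3.140023 rad.
Common terms: sin α = -0.719462, cos α = -0.694532, sin β = 0.001569, cos β = -0.999999, cos(α−β) = 0.693402, d² = 34.891426. Work in radians in the unit-radius frame; every candidate has L = ρ·(t + p + q).
LSL: p² = 2 + d² − 2cos(α−β) + 2d(sin α − sin β) = 26.986507; p = √p² = 5.194854; φ = atan2(cos β − cos α, d + sin α − sin β) = -0.058836 rad; t = (φ − α) mod 2π = 2.279729 rad, q = (β − φ) mod 2π = 3.198859 rad → L = 7.26·(2.279729 + 5.194854 + 3.198859) = 7.26·10.673442 = 77.489192 m
RSR: p² = 2 + d² − 2cos(α−β) + 2d(sin β − sin α) = 44.022737; p = √p² = 6.634963; φ = atan2(cos α − cos β, d − sin α + sin β) = 0.046055 rad; t = (α − φ) mod 2π = 3.898565 rad, q = (φ − β) mod 2π = 3.189217 rad → L = 7.26·(3.898565 + 6.634963 + 3.189217) = 7.26·13.722745 = 99.627131 m
LSR: p² = d² − 2 + 2cos(α−β) + 2d(sin α + sin β) = 25.797190; p = √p² = 5.079093; φ = atan2(−cos α − cos β, d + sin α + sin β) − atan2(−2, p) = 0.690769 rad; t = (φ − α) mod 2π = 3.029334 rad, q = (φ − β) mod 2π = 3.833931 rad → L = 7.26·(3.029334 + 5.079093 + 3.833931) = 7.26·11.942358 = 86.701521 m
RSL: p² = d² − 2 + 2cos(α−β) − 2d(sin α + sin β) = 42.759268; p = √p² = 6.539057; φ = atan2(cos α + cos β, d − sin α − sin β) − atan2(2, p) = -0.547236 rad; t = (α − φ) mod 2π = 4.491857 rad, q = (β − φ) mod 2π = 3.687260 rad → L = 7.26·(4.491857 + 6.539057 + 3.687260) = 7.26·14.718174 = 106.853940 m
RLR: c = (6 − d² + 2cos(α−β) + 2d(sin α − sin β))/8 = -4.502842, |c| > 1 → infeasible
LRL: c = (6 − d² + 2cos(α−β) − 2d(sin α − sin β))/8 = -2.373313, |c| > 1 → infeasible
Shortest: LSL with L = 77.489192 m ≈ 77.4892 m
Convert LSL to answer units (arcs ×180/π): t = 2.279729·180/π = 130.6189°, p = ρ·p = 7.26·5.194854 = 37.7146 m, q = 3.198859·180/π = 183.2811°, L = 77.4892 m.

LSL: t = 130.6189°, p = 37.7146 m, q = 183.2811°, L = 77.4892 m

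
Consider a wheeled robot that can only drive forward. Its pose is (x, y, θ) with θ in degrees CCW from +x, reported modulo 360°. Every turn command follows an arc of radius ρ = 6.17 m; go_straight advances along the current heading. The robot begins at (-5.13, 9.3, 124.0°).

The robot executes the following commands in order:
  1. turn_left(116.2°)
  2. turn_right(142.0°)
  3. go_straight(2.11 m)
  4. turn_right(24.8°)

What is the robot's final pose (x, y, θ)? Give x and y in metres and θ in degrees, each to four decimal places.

set_pose: (x, y, θ) = (-5.1300, 9.3000, 124.0000°), ρ = 6.17
turn_left(116.2°): centre at ρ to the left, rotate +116.2° → (-15.5993, 8.9161, 240.2000°)
turn_right(142.0°): centre at ρ to the right, rotate −142.0° → (-27.0603, 11.1024, 98.2000°)
go_straight(2.11): x += 2.11·cos θ, y += 2.11·sin θ → (-27.3613, 13.1908, 98.2000°)
turn_right(24.8°): centre at ρ to the right, rotate −24.8° → (-27.1672, 15.8336, 73.4000°)

(-27.1672, 15.8336, 73.4000°)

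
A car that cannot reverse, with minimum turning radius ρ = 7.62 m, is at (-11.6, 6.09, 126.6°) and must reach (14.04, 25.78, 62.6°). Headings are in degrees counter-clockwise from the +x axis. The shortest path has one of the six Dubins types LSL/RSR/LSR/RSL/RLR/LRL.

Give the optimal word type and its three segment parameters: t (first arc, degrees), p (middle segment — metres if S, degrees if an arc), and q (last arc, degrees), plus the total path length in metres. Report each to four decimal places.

RSL: t = 113.3743°, p = 16.6867 m, q = 49.3743°, L = 38.3313 m

Let ψ = atan2(Δy, Δx) = atan2(19.69, 25.64) = 37.5221° be the start→goal bearing.
Normalize: d = |goal − start| / ρ = 32.328095/7.62 = 4.242532, α = (θ_start − ψ) mod 360° = 89.0779° = 1.554702 rad, β = (θ_goal − ψ) mod 360° = 25.0779° = 0.437691 rad.
Common terms: sin α = 0.999870, cos α = 0.016093, sin β = 0.423850, cos β = 0.905733, cos(α−β) = 0.438371, d² = 17.999079. Work in radians in the unit-radius frame; every candidate has L = ρ·(t + p + q).
LSL: p² = 2 + d² − 2cos(α−β) + 2d(sin α − sin β) = 24.009910; p = √p² = 4.899991; φ = atan2(cos β − cos α, d + sin α − sin β) = 0.182572 rad; t = (φ − α) mod 2π = 4.911055 rad, q = (β − φ) mod 2π = 0.255120 rad → L = 7.62·(4.911055 + 4.899991 + 0.255120) = 7.62·10.066165 = 76.704180 m
RSR: p² = 2 + d² − 2cos(α−β) + 2d(sin β − sin α) = 14.234763; p = √p² = 3.772898; φ = atan2(cos α − cos β, d − sin α + sin β) = -0.238039 rad; t = (α − φ) mod 2π = 1.792741 rad, q = (φ − β) mod 2π = 5.607455 rad → L = 7.62·(1.792741 + 3.772898 + 5.607455) = 7.62·11.173094 = 85.138980 m
LSR: p² = d² − 2 + 2cos(α−β) + 2d(sin α + sin β) = 28.956178; p = √p² = 5.381094; φ = atan2(−cos α − cos β, d + sin α + sin β) − atan2(−2, p) = 0.194575 rad; t = (φ − α) mod 2π = 4.923058 rad, q = (φ − β) mod 2π = 6.040069 rad → L = 7.62·(4.923058 + 5.381094 + 6.040069) = 7.62·16.344222 = 124.542972 m
RSL: p² = d² − 2 + 2cos(α−β) − 2d(sin α + sin β) = 4.795464; p = √p² = 2.189855; φ = atan2(cos α + cos β, d − sin α − sin β) − atan2(2, p) = -0.424053 rad; t = (α − φ) mod 2π = 1.978755 rad, q = (β − φ) mod 2π = 0.861744 rad → L = 7.62·(1.978755 + 2.189855 + 0.861744) = 7.62·5.030353 = 38.331293 m
RLR: c = (6 − d² + 2cos(α−β) + 2d(sin α − sin β))/8 = -0.779345; p = 2π − arccos c = 3.818769 rad; φ = atan2(cos α − cos β, d − sin α + sin β) = -0.238039 rad; t = (α − φ + p/2) mod 2π = 3.702125 rad, q = (α − β − t + p) mod 2π = 1.233654 rad → L = 7.62·(3.702125 + 3.818769 + 1.233654) = 7.62·8.754548 = 66.709655 m
LRL: c = (6 − d² + 2cos(α−β) − 2d(sin α − sin β))/8 = -2.001239, |c| > 1 → infeasible
Shortest: RSL with L = 38.331293 m ≈ 38.3313 m
Convert RSL to answer units (arcs ×180/π): t = 1.978755·180/π = 113.3743°, p = ρ·p = 7.62·2.189855 = 16.6867 m, q = 0.861744·180/π = 49.3743°, L = 38.3313 m.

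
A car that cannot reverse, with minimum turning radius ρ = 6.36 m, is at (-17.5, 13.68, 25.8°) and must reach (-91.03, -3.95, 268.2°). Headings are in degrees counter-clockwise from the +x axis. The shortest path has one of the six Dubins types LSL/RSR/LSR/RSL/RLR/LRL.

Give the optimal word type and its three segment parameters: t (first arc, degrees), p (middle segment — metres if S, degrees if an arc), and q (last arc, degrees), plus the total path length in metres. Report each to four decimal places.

Let ψ = atan2(Δy, Δx) = atan2(-17.63, -73.53) = -166.5169° be the start→goal bearing.
Normalize: d = |goal − start| / ρ = 75.614005/6.36 = 11.888995, α = (θ_start − ψ) mod 360° = 192.3169° = 3.356564 rad, β = (θ_goal − ψ) mod 360° = 74.7169° = 1.304057 rad.
Common terms: sin α = -0.213319, cos α = -0.976983, sin β = 0.964635, cos β = 0.263588, cos(α−β) = -0.463296, d² = 141.348191. Work in radians in the unit-radius frame; every candidate has L = ρ·(t + p + q).
LSL: p² = 2 + d² − 2cos(α−β) + 2d(sin α − sin β) = 116.265391; p = √p² = 10.782643; φ = atan2(cos β − cos α, d + sin α − sin β) = 0.115308 rad; t = (φ − α) mod 2π = 3.041929 rad, q = (β − φ) mod 2π = 1.188749 rad → L = 6.36·(3.041929 + 10.782643 + 1.188749) = 6.36·15.013321 = 95.484722 m
RSR: p² = 2 + d² − 2cos(α−β) + 2d(sin β − sin α) = 172.284176; p = √p² = 13.125707; φ = atan2(cos α − cos β, d − sin α + sin β) = -0.094656 rad; t = (α − φ) mod 2π = 3.451220 rad, q = (φ − β) mod 2π = 4.884473 rad → L = 6.36·(3.451220 + 13.125707 + 4.884473) = 6.36·21.461399 = 136.494499 m
LSR: p² = d² − 2 + 2cos(α−β) + 2d(sin α + sin β) = 156.286386; p = √p² = 12.501455; φ = atan2(−cos α − cos β, d + sin α + sin β) − atan2(−2, p) = 0.215015 rad; t = (φ − α) mod 2π = 3.141637 rad, q = (φ − β) mod 2π = 5.194144 rad → L = 6.36·(3.141637 + 12.501455 + 5.194144) = 6.36·20.837236 = 132.524823 m
RSL: p² = d² − 2 + 2cos(α−β) − 2d(sin α + sin β) = 120.556812; p = √p² = 10.979837; φ = atan2(cos α + cos β, d − sin α − sin β) − atan2(2, p) = -0.244142 rad; t = (α − φ) mod 2π = 3.600705 rad, q = (β − φ) mod 2π = 1.548198 rad → L = 6.36·(3.600705 + 10.979837 + 1.548198) = 6.36·16.128740 = 102.578789 m
RLR: c = (6 − d² + 2cos(α−β) + 2d(sin α − sin β))/8 = -20.535522, |c| > 1 → infeasible
LRL: c = (6 − d² + 2cos(α−β) − 2d(sin α − sin β))/8 = -13.533174, |c| > 1 → infeasible
Shortest: LSL with L = 95.484722 m ≈ 95.4847 m
Convert LSL to answer units (arcs ×180/π): t = 3.041929·180/π = 174.2897°, p = ρ·p = 6.36·10.782643 = 68.5776 m, q = 1.188749·180/π = 68.1103°, L = 95.4847 m.

LSL: t = 174.2897°, p = 68.5776 m, q = 68.1103°, L = 95.4847 m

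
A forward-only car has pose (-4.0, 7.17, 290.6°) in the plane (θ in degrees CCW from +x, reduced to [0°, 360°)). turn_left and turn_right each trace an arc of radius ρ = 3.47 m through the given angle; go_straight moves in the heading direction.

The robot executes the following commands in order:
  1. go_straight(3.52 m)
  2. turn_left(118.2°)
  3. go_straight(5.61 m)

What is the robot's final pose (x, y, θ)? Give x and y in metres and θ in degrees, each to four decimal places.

(6.7927, 7.0314, 48.8000°)

set_pose: (x, y, θ) = (-4.0000, 7.1700, 290.6000°), ρ = 3.47
go_straight(3.52): x += 3.52·cos θ, y += 3.52·sin θ → (-2.7615, 3.8751, 290.6000°)
turn_left(118.2°): centre at ρ to the left, rotate +118.2° → (3.0975, 2.8103, 408.8000° ≡ 48.8000°)
go_straight(5.61): x += 5.61·cos θ, y += 5.61·sin θ → (6.7927, 7.0314, 48.8000°)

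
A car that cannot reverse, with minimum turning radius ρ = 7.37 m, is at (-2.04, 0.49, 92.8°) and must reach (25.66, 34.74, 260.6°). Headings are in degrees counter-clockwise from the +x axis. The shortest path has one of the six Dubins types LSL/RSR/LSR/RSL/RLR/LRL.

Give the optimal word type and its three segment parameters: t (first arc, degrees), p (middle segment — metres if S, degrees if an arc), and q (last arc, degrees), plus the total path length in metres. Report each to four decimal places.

RSR: t = 23.2237°, p = 37.4477 m, q = 168.9763°, L = 62.1706 m

Let ψ = atan2(Δy, Δx) = atan2(34.25, 27.70) = 51.0355° be the start→goal bearing.
Normalize: d = |goal − start| / ρ = 44.049432/7.37 = 5.976857, α = (θ_start − ψ) mod 360° = 41.7645° = 0.728928 rad, β = (θ_goal − ψ) mod 360° = 209.5645° = 3.657591 rad.
Common terms: sin α = 0.666071, cos α = 0.745889, sin β = -0.493403, cos β = -0.869801, cos(α−β) = -0.977416, d² = 35.722814. Work in radians in the unit-radius frame; every candidate has L = ρ·(t + p + q).
LSL: p² = 2 + d² − 2cos(α−β) + 2d(sin α − sin β) = 53.537664; p = √p² = 7.316944; φ = atan2(cos β − cos α, d + sin α − sin β) = -0.222650 rad; t = (φ − α) mod 2π = 5.331607 rad, q = (β − φ) mod 2π = 3.880241 rad → L = 7.37·(5.331607 + 7.316944 + 3.880241) = 7.37·16.528791 = 121.817193 m
RSR: p² = 2 + d² − 2cos(α−β) + 2d(sin β − sin α) = 25.817627; p = √p² = 5.081105; φ = atan2(cos α − cos β, d − sin α + sin β) = 0.323598 rad; t = (α − φ) mod 2π = 0.405330 rad, q = (φ − β) mod 2π = 2.949193 rad → L = 7.37·(0.405330 + 5.081105 + 2.949193) = 7.37·8.435628 = 62.170576 m
LSR: p² = d² − 2 + 2cos(α−β) + 2d(sin α + sin β) = 33.831998; p = √p² = 5.816528; φ = atan2(−cos α − cos β, d + sin α + sin β) − atan2(−2, p) = 0.351331 rad; t = (φ − α) mod 2π = 5.905588 rad, q = (φ − β) mod 2π = 2.976925 rad → L = 7.37·(5.905588 + 5.816528 + 2.976925) = 7.37·14.699041 = 108.331930 m
RSL: p² = d² − 2 + 2cos(α−β) − 2d(sin α + sin β) = 29.703966; p = √p² = 5.450134; φ = atan2(cos α + cos β, d − sin α − sin β) − atan2(2, p) = -0.373052 rad; t = (α − φ) mod 2π = 1.101980 rad, q = (β − φ) mod 2π = 4.030643 rad → L = 7.37·(1.101980 + 5.450134 + 4.030643) = 7.37·10.582757 = 77.994921 m
RLR: c = (6 − d² + 2cos(α−β) + 2d(sin α − sin β))/8 = -2.227203, |c| > 1 → infeasible
LRL: c = (6 − d² + 2cos(α−β) − 2d(sin α − sin β))/8 = -5.692208, |c| > 1 → infeasible
Shortest: RSR with L = 62.170576 m ≈ 62.1706 m
Convert RSR to answer units (arcs ×180/π): t = 0.405330·180/π = 23.2237°, p = ρ·p = 7.37·5.081105 = 37.4477 m, q = 2.949193·180/π = 168.9763°, L = 62.1706 m.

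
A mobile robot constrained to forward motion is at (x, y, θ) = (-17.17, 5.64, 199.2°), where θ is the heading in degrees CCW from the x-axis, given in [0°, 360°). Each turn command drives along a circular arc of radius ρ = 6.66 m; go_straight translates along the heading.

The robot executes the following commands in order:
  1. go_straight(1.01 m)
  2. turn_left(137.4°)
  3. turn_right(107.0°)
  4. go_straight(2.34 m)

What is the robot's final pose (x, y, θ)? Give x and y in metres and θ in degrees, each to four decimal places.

(-17.6683, -19.3047, 229.6000°)

set_pose: (x, y, θ) = (-17.1700, 5.6400, 199.2000°), ρ = 6.66
go_straight(1.01): x += 1.01·cos θ, y += 1.01·sin θ → (-18.1238, 5.3078, 199.2000°)
turn_left(137.4°): centre at ρ to the left, rotate +137.4° → (-18.5786, -7.0939, 336.6000°)
turn_right(107.0°): centre at ρ to the right, rotate −107.0° → (-16.1517, -17.5227, 229.6000°)
go_straight(2.34): x += 2.34·cos θ, y += 2.34·sin θ → (-17.6683, -19.3047, 229.6000°)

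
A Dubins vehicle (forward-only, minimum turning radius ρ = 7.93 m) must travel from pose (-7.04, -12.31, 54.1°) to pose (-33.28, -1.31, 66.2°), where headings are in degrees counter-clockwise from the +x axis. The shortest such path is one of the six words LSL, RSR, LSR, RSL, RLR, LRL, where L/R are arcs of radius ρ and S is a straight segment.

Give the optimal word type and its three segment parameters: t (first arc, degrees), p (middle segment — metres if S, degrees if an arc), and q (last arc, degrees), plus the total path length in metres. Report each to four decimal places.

Let ψ = atan2(Δy, Δx) = atan2(11.00, -26.24) = 157.2562° be the start→goal bearing.
Normalize: d = |goal − start| / ρ = 28.452374/7.93 = 3.587941, α = (θ_start − ψ) mod 360° = 256.8438° = 4.482770 rad, β = (θ_goal − ψ) mod 360° = 268.9438° = 4.693955 rad.
Common terms: sin α = -0.973753, cos α = -0.227607, sin β = -0.999830, cos β = -0.018433, cos(α−β) = 0.977783, d² = 12.873323. Work in radians in the unit-radius frame; every candidate has L = ρ·(t + p + q).
LSL: p² = 2 + d² − 2cos(α−β) + 2d(sin α − sin β) = 13.104881; p = √p² = 3.620066; φ = atan2(cos β − cos α, d + sin α − sin β) = 0.057814 rad; t = (φ − α) mod 2π = 1.858229 rad, q = (β − φ) mod 2π = 4.636141 rad → L = 7.93·(1.858229 + 3.620066 + 4.636141) = 7.93·10.114437 = 80.207482 m
RSR: p² = 2 + d² − 2cos(α−β) + 2d(sin β − sin α) = 12.730631; p = √p² = 3.568001; φ = atan2(cos α − cos β, d − sin α + sin β) = -0.058658 rad; t = (α − φ) mod 2π = 4.541428 rad, q = (φ − β) mod 2π = 1.530572 rad → L = 7.93·(4.541428 + 3.568001 + 1.530572) = 7.93·9.640001 = 76.445211 m
LSR: p² = d² − 2 + 2cos(α−β) + 2d(sin α + sin β) = -1.333312 < 0 → infeasible
RSL: p² = d² − 2 + 2cos(α−β) − 2d(sin α + sin β) = 26.991090; p = √p² = 5.195295; φ = atan2(cos α + cos β, d − sin α − sin β) − atan2(2, p) = -0.411688 rad; t = (α − φ) mod 2π = 4.894458 rad, q = (β − φ) mod 2π = 5.105643 rad → L = 7.93·(4.894458 + 5.195295 + 5.105643) = 7.93·15.195396 = 120.499487 m
RLR: c = (6 − d² + 2cos(α−β) + 2d(sin α − sin β))/8 = -0.591329; p = 2π − arccos c = 4.079683 rad; φ = atan2(cos α − cos β, d − sin α + sin β) = -0.058658 rad; t = (α − φ + p/2) mod 2π = 0.298085 rad, q = (α − β − t + p) mod 2π = 3.570414 rad → L = 7.93·(0.298085 + 4.079683 + 3.570414) = 7.93·7.948182 = 63.029081 m
LRL: c = (6 − d² + 2cos(α−β) − 2d(sin α − sin β))/8 = -0.638110; p = 2π − arccos c = 4.020348 rad; φ = atan2(cos β − cos α, d + sin α − sin β) = 0.057814 rad; t = (φ − α + p/2) mod 2π = 3.868403 rad, q = (β − α − t + p) mod 2π = 0.363129 rad → L = 7.93·(3.868403 + 4.020348 + 0.363129) = 7.93·8.251880 = 65.437411 m
Shortest: RLR with L = 63.029081 m ≈ 63.0291 m
Convert RLR to answer units (arcs ×180/π): t = 0.298085·180/π = 17.0790°, p = 4.079683·180/π = 233.7486°, q = 3.570414·180/π = 204.5696°, L = 63.0291 m.

RLR: t = 17.0790°, p = 233.7486°, q = 204.5696°, L = 63.0291 m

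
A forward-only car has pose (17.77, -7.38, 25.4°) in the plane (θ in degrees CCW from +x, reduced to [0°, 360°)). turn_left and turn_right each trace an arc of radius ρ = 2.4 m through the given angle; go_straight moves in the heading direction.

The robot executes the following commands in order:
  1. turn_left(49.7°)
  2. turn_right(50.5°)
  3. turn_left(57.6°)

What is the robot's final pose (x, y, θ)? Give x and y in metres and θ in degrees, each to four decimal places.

set_pose: (x, y, θ) = (17.7700, -7.3800, 25.4000°), ρ = 2.4
turn_left(49.7°): centre at ρ to the left, rotate +49.7° → (19.0599, -5.8291, 75.1000°)
turn_right(50.5°): centre at ρ to the right, rotate −50.5° → (20.3801, -4.2641, 24.6000°)
turn_left(57.6°): centre at ρ to the left, rotate +57.6° → (21.7588, -2.4076, 82.2000°)

(21.7588, -2.4076, 82.2000°)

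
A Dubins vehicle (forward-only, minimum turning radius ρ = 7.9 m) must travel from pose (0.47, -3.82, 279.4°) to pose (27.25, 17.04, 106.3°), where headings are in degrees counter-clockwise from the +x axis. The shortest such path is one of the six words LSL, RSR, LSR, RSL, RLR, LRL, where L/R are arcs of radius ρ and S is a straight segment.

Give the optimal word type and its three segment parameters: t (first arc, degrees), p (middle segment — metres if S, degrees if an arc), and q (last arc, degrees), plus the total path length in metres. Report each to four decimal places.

Let ψ = atan2(Δy, Δx) = atan2(20.86, 26.78) = 37.9164° be the start→goal bearing.
Normalize: d = |goal − start| / ρ = 33.945662/7.9 = 4.296919, α = (θ_start − ψ) mod 360° = 241.4836° = 4.214683 rad, β = (θ_goal − ψ) mod 360° = 68.3836° = 1.193518 rad.
Common terms: sin α = -0.878680, cos α = -0.477411, sin β = 0.929671, cos β = 0.368391, cos(α−β) = -0.992757, d² = 18.463515. Work in radians in the unit-radius frame; every candidate has L = ρ·(t + p + q).
LSL: p² = 2 + d² − 2cos(α−β) + 2d(sin α − sin β) = 6.908353; p = √p² = 2.628375; φ = atan2(cos β − cos α, d + sin α − sin β) = 0.327626 rad; t = (φ − α) mod 2π = 2.396128 rad, q = (β − φ) mod 2π = 0.865892 rad → L = 7.9·(2.396128 + 2.628375 + 0.865892) = 7.9·5.890395 = 46.534120 m
RSR: p² = 2 + d² − 2cos(α−β) + 2d(sin β − sin α) = 37.989707; p = √p² = 6.163579; φ = atan2(cos α − cos β, d − sin α + sin β) = -0.137660 rad; t = (α − φ) mod 2π = 4.352343 rad, q = (φ − β) mod 2π = 4.952007 rad → L = 7.9·(4.352343 + 6.163579 + 4.952007) = 7.9·15.467929 = 122.196642 m
LSR: p² = d² − 2 + 2cos(α−β) + 2d(sin α + sin β) = 14.916206; p = √p² = 3.862150; φ = atan2(−cos α − cos β, d + sin α + sin β) − atan2(−2, p) = 0.502891 rad; t = (φ − α) mod 2π = 2.571393 rad, q = (φ − β) mod 2π = 5.592558 rad → L = 7.9·(2.571393 + 3.862150 + 5.592558) = 7.9·12.026102 = 95.006204 m
RSL: p² = d² − 2 + 2cos(α−β) − 2d(sin α + sin β) = 14.039795; p = √p² = 3.746971; φ = atan2(cos α + cos β, d − sin α − sin β) − atan2(2, p) = -0.515963 rad; t = (α − φ) mod 2π = 4.730647 rad, q = (β − φ) mod 2π = 1.709482 rad → L = 7.9·(4.730647 + 3.746971 + 1.709482) = 7.9·10.187100 = 80.478092 m
RLR: c = (6 − d² + 2cos(α−β) + 2d(sin α − sin β))/8 = -3.748713, |c| > 1 → infeasible
LRL: c = (6 − d² + 2cos(α−β) − 2d(sin α − sin β))/8 = 0.136456; p = 2π − arccos c = 4.849272 rad; φ = atan2(cos β − cos α, d + sin α − sin β) = 0.327626 rad; t = (φ − α + p/2) mod 2π = 4.820764 rad, q = (β − α − t + p) mod 2π = 3.290528 rad → L = 7.9·(4.820764 + 4.849272 + 3.290528) = 7.9·12.960564 = 102.388458 m
Shortest: LSL with L = 46.534120 m ≈ 46.5341 m
Convert LSL to answer units (arcs ×180/π): t = 2.396128·180/π = 137.2880°, p = ρ·p = 7.9·2.628375 = 20.7642 m, q = 0.865892·180/π = 49.6120°, L = 46.5341 m.

LSL: t = 137.2880°, p = 20.7642 m, q = 49.6120°, L = 46.5341 m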